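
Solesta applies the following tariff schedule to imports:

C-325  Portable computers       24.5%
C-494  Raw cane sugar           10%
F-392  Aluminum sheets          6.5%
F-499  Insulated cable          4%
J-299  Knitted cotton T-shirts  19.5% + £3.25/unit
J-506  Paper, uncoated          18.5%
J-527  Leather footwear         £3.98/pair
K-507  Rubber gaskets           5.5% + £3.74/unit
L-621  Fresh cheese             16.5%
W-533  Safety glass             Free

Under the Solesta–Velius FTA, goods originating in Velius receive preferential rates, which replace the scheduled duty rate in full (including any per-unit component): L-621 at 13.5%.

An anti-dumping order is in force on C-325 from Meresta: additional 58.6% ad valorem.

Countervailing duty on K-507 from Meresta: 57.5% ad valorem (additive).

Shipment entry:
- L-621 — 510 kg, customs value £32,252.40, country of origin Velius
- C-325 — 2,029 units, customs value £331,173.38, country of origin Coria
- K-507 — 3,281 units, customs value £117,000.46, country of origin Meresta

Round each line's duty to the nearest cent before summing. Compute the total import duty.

Line 1 (L-621, Velius, 510 kg, £32,252.40):
Base rate for L-621 is 16.5%.
Origin Velius qualifies under the Solesta–Velius agreement and L-621 is covered: preferential rate 13.5% applies instead.
Duty = £32,252.40 × 13.5% = £4,354.07.
Line 2 (C-325, Coria, 2,029 units, £331,173.38):
Base rate for C-325 is 24.5%.
The additional-duty order on C-325 targets Meresta, not Coria; it does not apply.
Duty = £331,173.38 × 24.5% = £81,137.48.
Line 3 (K-507, Meresta, 3,281 units, £117,000.46):
Base rate for K-507 is 5.5% + £3.74/unit.
Additional duty on K-507 from Meresta: +57.5%. Applied ad valorem rate: 5.5% + 57.5% = 63%.
Duty = £117,000.46 × 63% + 3,281 × £3.74 = £85,981.23.
Total = £4,354.07 + £81,137.48 + £85,981.23 = £171,472.78.

£171,472.78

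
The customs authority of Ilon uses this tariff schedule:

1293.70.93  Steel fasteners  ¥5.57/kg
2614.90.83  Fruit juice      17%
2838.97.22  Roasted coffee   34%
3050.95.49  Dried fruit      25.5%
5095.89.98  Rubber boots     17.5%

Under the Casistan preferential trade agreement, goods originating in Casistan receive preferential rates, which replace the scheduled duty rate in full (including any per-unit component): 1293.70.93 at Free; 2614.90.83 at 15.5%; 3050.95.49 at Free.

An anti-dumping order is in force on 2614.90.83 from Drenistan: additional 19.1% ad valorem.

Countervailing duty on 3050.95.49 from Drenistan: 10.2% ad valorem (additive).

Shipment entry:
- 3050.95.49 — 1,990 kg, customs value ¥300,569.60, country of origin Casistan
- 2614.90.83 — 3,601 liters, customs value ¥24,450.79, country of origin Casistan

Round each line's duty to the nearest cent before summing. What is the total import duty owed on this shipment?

¥3,789.87

Line 1 (3050.95.49, Casistan, 1,990 kg, ¥300,569.60):
Base rate for 3050.95.49 is 25.5%.
Origin Casistan qualifies under the Ilon–Casistan agreement and 3050.95.49 is covered: preferential rate Free applies instead.
The additional-duty order on 3050.95.49 targets Drenistan, not Casistan; it does not apply.
Duty = ¥300,569.60 × 0% = ¥0.00.
Line 2 (2614.90.83, Casistan, 3,601 liters, ¥24,450.79):
Base rate for 2614.90.83 is 17%.
Origin Casistan qualifies under the Ilon–Casistan agreement and 2614.90.83 is covered: preferential rate 15.5% applies instead.
The additional-duty order on 2614.90.83 targets Drenistan, not Casistan; it does not apply.
Duty = ¥24,450.79 × 15.5% = ¥3,789.87.
Total = ¥0.00 + ¥3,789.87 = ¥3,789.87.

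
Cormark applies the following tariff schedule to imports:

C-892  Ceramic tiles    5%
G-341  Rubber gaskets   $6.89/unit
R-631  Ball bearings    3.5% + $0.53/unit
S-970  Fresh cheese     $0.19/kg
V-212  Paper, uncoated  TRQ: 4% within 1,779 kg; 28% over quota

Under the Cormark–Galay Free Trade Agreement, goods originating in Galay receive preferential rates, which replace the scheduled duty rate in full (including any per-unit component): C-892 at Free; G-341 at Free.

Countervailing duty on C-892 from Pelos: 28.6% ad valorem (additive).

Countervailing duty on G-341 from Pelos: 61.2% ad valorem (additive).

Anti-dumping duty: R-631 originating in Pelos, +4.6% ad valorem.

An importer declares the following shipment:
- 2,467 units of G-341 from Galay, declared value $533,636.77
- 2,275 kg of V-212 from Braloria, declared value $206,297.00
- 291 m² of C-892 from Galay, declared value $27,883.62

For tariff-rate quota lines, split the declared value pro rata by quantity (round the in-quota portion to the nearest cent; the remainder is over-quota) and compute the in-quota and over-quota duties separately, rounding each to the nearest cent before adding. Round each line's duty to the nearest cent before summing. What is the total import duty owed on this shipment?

Line 1 (G-341, Galay, 2,467 units, $533,636.77):
Base rate for G-341 is $6.89/unit.
Origin Galay qualifies under the Cormark–Galay agreement and G-341 is covered: preferential rate Free applies instead.
The additional-duty order on G-341 targets Pelos, not Galay; it does not apply.
Duty = $533,636.77 × 0% = $0.00.
Line 2 (V-212, Braloria, 2,275 kg, $206,297.00):
Code V-212 is under a tariff-rate quota (threshold 1,779 kg). In-quota: 1,779 kg at 4%; over-quota: 496 kg at 28%.
Pro-rata value split: in-quota = $206,297.00 × 1,779/2,275 = $161,319.72; over-quota = $206,297.00 − $161,319.72 = $44,977.28.
In-quota duty = $161,319.72 × 4% = $6,452.79. Over-quota duty = $44,977.28 × 28% = $12,593.64.
Line duty = $6,452.79 + $12,593.64 = $19,046.43.
Line 3 (C-892, Galay, 291 m², $27,883.62):
Base rate for C-892 is 5%.
Origin Galay qualifies under the Cormark–Galay agreement and C-892 is covered: preferential rate Free applies instead.
The additional-duty order on C-892 targets Pelos, not Galay; it does not apply.
Duty = $27,883.62 × 0% = $0.00.
Total = $0.00 + $19,046.43 + $0.00 = $19,046.43.

$19,046.43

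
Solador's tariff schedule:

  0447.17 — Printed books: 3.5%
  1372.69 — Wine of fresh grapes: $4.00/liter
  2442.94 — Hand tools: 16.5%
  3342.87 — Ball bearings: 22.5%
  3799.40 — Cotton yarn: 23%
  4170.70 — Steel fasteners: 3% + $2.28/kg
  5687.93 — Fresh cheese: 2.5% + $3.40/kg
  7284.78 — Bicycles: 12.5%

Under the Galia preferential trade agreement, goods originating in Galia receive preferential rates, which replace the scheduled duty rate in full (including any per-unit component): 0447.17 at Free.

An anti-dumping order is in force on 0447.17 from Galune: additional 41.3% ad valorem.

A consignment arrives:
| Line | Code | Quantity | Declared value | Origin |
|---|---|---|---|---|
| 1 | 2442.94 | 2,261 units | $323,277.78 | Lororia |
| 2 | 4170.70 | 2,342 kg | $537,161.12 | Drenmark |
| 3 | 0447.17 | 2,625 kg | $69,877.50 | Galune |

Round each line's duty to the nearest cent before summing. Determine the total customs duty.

Line 1 (2442.94, Lororia, 2,261 units, $323,277.78):
Base rate for 2442.94 is 16.5%.
Duty = $323,277.78 × 16.5% = $53,340.83.
Line 2 (4170.70, Drenmark, 2,342 kg, $537,161.12):
Base rate for 4170.70 is 3% + $2.28/kg.
Duty = $537,161.12 × 3% + 2,342 × $2.28 = $21,454.59.
Line 3 (0447.17, Galune, 2,625 kg, $69,877.50):
Base rate for 0447.17 is 3.5%.
0447.17 has an FTA preferential rate, but origin Galune is not Galia; base rate stands.
Additional duty on 0447.17 from Galune: +41.3%. Applied ad valorem rate: 3.5% + 41.3% = 44.8%.
Duty = $69,877.50 × 44.8% = $31,305.12.
Total = $53,340.83 + $21,454.59 + $31,305.12 = $106,100.54.

$106,100.54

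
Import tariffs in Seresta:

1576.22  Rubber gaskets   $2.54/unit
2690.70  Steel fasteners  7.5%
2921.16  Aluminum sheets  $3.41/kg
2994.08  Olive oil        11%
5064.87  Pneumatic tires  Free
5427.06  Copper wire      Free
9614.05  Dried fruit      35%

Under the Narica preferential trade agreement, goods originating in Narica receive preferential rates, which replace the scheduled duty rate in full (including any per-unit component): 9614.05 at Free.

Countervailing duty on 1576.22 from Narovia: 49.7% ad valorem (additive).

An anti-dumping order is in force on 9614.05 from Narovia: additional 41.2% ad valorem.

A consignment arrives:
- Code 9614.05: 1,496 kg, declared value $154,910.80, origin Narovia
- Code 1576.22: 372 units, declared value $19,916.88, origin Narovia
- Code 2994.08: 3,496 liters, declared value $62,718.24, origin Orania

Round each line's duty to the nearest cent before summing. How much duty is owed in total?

$135,784.61

Line 1 (9614.05, Narovia, 1,496 kg, $154,910.80):
Base rate for 9614.05 is 35%.
9614.05 has an FTA preferential rate, but origin Narovia is not Narica; base rate stands.
Additional duty on 9614.05 from Narovia: +41.2%. Applied ad valorem rate: 35% + 41.2% = 76.2%.
Duty = $154,910.80 × 76.2% = $118,042.03.
Line 2 (1576.22, Narovia, 372 units, $19,916.88):
Base rate for 1576.22 is $2.54/unit.
Additional duty on 1576.22 from Narovia: +49.7% ad valorem. Applied ad valorem rate = 49.7%.
Duty = $19,916.88 × 49.7% + 372 × $2.54 = $10,843.57.
Line 3 (2994.08, Orania, 3,496 liters, $62,718.24):
Base rate for 2994.08 is 11%.
Duty = $62,718.24 × 11% = $6,899.01.
Total = $118,042.03 + $10,843.57 + $6,899.01 = $135,784.61.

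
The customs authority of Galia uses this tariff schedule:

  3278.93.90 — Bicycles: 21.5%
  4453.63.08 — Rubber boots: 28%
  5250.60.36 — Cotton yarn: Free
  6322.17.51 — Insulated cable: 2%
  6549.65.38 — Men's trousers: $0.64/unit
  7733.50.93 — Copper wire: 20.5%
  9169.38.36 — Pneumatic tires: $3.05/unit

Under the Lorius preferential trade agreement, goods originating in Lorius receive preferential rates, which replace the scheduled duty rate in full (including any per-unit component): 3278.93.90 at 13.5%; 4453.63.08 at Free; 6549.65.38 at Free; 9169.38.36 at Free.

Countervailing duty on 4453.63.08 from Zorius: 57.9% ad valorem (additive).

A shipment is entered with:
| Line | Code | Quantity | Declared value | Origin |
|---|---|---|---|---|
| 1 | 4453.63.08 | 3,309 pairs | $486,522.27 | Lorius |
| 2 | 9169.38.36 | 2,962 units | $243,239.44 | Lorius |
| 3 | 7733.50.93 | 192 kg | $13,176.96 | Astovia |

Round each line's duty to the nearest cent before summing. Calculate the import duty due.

$2,701.28

Line 1 (4453.63.08, Lorius, 3,309 pairs, $486,522.27):
Base rate for 4453.63.08 is 28%.
Origin Lorius qualifies under the Galia–Lorius agreement and 4453.63.08 is covered: preferential rate Free applies instead.
The additional-duty order on 4453.63.08 targets Zorius, not Lorius; it does not apply.
Duty = $486,522.27 × 0% = $0.00.
Line 2 (9169.38.36, Lorius, 2,962 units, $243,239.44):
Base rate for 9169.38.36 is $3.05/unit.
Origin Lorius qualifies under the Galia–Lorius agreement and 9169.38.36 is covered: preferential rate Free applies instead.
Duty = $243,239.44 × 0% = $0.00.
Line 3 (7733.50.93, Astovia, 192 kg, $13,176.96):
Base rate for 7733.50.93 is 20.5%.
Duty = $13,176.96 × 20.5% = $2,701.28.
Total = $0.00 + $0.00 + $2,701.28 = $2,701.28.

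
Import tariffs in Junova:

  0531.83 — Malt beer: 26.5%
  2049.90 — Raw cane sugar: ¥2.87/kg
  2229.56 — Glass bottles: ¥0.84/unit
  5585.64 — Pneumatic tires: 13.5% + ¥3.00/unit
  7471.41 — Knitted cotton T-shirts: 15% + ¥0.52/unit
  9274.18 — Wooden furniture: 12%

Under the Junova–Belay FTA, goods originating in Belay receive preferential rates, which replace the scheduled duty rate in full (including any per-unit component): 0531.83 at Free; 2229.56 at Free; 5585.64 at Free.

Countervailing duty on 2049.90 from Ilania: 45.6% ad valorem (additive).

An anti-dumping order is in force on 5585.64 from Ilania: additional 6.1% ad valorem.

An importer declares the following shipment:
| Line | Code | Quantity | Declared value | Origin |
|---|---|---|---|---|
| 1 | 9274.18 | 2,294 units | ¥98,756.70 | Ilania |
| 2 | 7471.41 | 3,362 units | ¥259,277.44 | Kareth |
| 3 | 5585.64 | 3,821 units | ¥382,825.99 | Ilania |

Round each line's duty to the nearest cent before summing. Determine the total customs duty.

¥138,987.55

Line 1 (9274.18, Ilania, 2,294 units, ¥98,756.70):
Base rate for 9274.18 is 12%.
Duty = ¥98,756.70 × 12% = ¥11,850.80.
Line 2 (7471.41, Kareth, 3,362 units, ¥259,277.44):
Base rate for 7471.41 is 15% + ¥0.52/unit.
Duty = ¥259,277.44 × 15% + 3,362 × ¥0.52 = ¥40,639.86.
Line 3 (5585.64, Ilania, 3,821 units, ¥382,825.99):
Base rate for 5585.64 is 13.5% + ¥3.00/unit.
5585.64 has an FTA preferential rate, but origin Ilania is not Belay; base rate stands.
Additional duty on 5585.64 from Ilania: +6.1%. Applied ad valorem rate: 13.5% + 6.1% = 19.6%.
Duty = ¥382,825.99 × 19.6% + 3,821 × ¥3.00 = ¥86,496.89.
Total = ¥11,850.80 + ¥40,639.86 + ¥86,496.89 = ¥138,987.55.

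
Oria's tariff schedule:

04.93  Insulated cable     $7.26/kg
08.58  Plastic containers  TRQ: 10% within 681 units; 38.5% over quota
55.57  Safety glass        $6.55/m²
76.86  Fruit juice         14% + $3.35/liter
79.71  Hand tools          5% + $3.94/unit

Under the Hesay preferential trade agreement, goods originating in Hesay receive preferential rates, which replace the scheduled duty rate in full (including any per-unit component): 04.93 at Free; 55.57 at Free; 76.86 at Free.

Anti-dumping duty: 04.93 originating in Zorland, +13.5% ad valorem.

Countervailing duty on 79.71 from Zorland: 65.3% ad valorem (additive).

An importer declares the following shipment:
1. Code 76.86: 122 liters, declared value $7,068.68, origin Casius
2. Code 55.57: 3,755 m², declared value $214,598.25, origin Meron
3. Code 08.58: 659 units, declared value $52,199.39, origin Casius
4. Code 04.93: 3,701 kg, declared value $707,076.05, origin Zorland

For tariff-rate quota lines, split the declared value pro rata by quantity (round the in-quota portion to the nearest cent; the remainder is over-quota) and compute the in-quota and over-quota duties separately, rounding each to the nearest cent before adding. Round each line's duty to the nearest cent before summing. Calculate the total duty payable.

$153,538.04

Line 1 (76.86, Casius, 122 liters, $7,068.68):
Base rate for 76.86 is 14% + $3.35/liter.
76.86 has an FTA preferential rate, but origin Casius is not Hesay; base rate stands.
Duty = $7,068.68 × 14% + 122 × $3.35 = $1,398.32.
Line 2 (55.57, Meron, 3,755 m², $214,598.25):
Base rate for 55.57 is $6.55/m².
55.57 has an FTA preferential rate, but origin Meron is not Hesay; base rate stands.
Duty = 3,755 × $6.55 = $24,595.25.
Line 3 (08.58, Casius, 659 units, $52,199.39):
Code 08.58 is under a tariff-rate quota (threshold 681 units). Quantity 659 units is within the quota, so the in-quota rate 10% applies to the full value.
Duty = $52,199.39 × 10% = $5,219.94.
Line 4 (04.93, Zorland, 3,701 kg, $707,076.05):
Base rate for 04.93 is $7.26/kg.
04.93 has an FTA preferential rate, but origin Zorland is not Hesay; base rate stands.
Additional duty on 04.93 from Zorland: +13.5% ad valorem. Applied ad valorem rate = 13.5%.
Duty = $707,076.05 × 13.5% + 3,701 × $7.26 = $122,324.53.
Total = $1,398.32 + $24,595.25 + $5,219.94 + $122,324.53 = $153,538.04.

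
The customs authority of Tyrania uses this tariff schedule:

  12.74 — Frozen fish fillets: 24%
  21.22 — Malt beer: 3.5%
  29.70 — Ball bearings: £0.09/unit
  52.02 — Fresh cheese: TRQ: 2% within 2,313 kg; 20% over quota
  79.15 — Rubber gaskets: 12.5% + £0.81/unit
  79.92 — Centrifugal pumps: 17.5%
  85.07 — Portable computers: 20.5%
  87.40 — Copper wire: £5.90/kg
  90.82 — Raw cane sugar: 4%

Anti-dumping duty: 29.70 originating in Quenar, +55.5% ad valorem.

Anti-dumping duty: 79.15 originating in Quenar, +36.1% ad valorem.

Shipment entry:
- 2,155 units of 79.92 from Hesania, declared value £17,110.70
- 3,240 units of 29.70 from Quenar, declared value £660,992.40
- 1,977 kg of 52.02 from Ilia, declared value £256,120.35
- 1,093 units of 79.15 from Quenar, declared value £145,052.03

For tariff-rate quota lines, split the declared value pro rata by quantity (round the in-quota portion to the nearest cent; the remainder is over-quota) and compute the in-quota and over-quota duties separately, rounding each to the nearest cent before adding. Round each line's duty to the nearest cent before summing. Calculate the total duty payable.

£446,639.78

Line 1 (79.92, Hesania, 2,155 units, £17,110.70):
Base rate for 79.92 is 17.5%.
Duty = £17,110.70 × 17.5% = £2,994.37.
Line 2 (29.70, Quenar, 3,240 units, £660,992.40):
Base rate for 29.70 is £0.09/unit.
Additional duty on 29.70 from Quenar: +55.5% ad valorem. Applied ad valorem rate = 55.5%.
Duty = £660,992.40 × 55.5% + 3,240 × £0.09 = £367,142.38.
Line 3 (52.02, Ilia, 1,977 kg, £256,120.35):
Code 52.02 is under a tariff-rate quota (threshold 2,313 kg). Quantity 1,977 kg is within the quota, so the in-quota rate 2% applies to the full value.
Duty = £256,120.35 × 2% = £5,122.41.
Line 4 (79.15, Quenar, 1,093 units, £145,052.03):
Base rate for 79.15 is 12.5% + £0.81/unit.
Additional duty on 79.15 from Quenar: +36.1%. Applied ad valorem rate: 12.5% + 36.1% = 48.6%.
Duty = £145,052.03 × 48.6% + 1,093 × £0.81 = £71,380.62.
Total = £2,994.37 + £367,142.38 + £5,122.41 + £71,380.62 = £446,639.78.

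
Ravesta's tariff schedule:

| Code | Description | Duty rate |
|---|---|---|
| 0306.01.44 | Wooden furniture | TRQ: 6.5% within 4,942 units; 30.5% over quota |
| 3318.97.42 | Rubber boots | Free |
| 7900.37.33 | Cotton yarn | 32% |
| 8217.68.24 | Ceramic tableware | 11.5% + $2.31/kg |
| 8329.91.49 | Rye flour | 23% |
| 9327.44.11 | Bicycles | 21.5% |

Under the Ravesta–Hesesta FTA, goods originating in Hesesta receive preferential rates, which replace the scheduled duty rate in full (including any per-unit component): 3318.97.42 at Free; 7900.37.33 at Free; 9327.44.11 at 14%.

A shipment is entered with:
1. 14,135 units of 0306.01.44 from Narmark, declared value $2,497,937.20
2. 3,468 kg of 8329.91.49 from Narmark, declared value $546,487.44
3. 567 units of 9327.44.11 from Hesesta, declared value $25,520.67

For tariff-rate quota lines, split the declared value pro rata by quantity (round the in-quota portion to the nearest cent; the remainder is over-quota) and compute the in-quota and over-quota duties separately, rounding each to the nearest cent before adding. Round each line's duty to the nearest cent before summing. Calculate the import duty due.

$681,531.79

Line 1 (0306.01.44, Narmark, 14,135 units, $2,497,937.20):
Code 0306.01.44 is under a tariff-rate quota (threshold 4,942 units). In-quota: 4,942 units at 6.5%; over-quota: 9,193 units at 30.5%.
Pro-rata value split: in-quota = $2,497,937.20 × 4,942/14,135 = $873,350.24; over-quota = $2,497,937.20 − $873,350.24 = $1,624,586.96.
In-quota duty = $873,350.24 × 6.5% = $56,767.77. Over-quota duty = $1,624,586.96 × 30.5% = $495,499.02.
Line duty = $56,767.77 + $495,499.02 = $552,266.79.
Line 2 (8329.91.49, Narmark, 3,468 kg, $546,487.44):
Base rate for 8329.91.49 is 23%.
Duty = $546,487.44 × 23% = $125,692.11.
Line 3 (9327.44.11, Hesesta, 567 units, $25,520.67):
Base rate for 9327.44.11 is 21.5%.
Origin Hesesta qualifies under the Ravesta–Hesesta agreement and 9327.44.11 is covered: preferential rate 14% applies instead.
Duty = $25,520.67 × 14% = $3,572.89.
Total = $552,266.79 + $125,692.11 + $3,572.89 = $681,531.79.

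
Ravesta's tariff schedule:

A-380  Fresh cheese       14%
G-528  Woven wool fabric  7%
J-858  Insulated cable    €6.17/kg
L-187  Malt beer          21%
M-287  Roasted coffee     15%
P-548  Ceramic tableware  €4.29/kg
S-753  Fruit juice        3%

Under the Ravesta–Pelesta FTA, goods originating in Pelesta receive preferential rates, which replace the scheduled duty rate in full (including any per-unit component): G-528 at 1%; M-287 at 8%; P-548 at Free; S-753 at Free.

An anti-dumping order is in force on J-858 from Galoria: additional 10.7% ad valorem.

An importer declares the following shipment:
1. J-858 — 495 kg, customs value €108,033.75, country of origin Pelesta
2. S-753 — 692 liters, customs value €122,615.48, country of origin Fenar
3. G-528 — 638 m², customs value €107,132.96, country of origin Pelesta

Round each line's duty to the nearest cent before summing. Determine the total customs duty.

€7,803.94

Line 1 (J-858, Pelesta, 495 kg, €108,033.75):
Base rate for J-858 is €6.17/kg.
Origin Pelesta is the FTA partner but J-858 is not on the preference list; base rate stands.
The additional-duty order on J-858 targets Galoria, not Pelesta; it does not apply.
Duty = 495 × €6.17 = €3,054.15.
Line 2 (S-753, Fenar, 692 liters, €122,615.48):
Base rate for S-753 is 3%.
S-753 has an FTA preferential rate, but origin Fenar is not Pelesta; base rate stands.
Duty = €122,615.48 × 3% = €3,678.46.
Line 3 (G-528, Pelesta, 638 m², €107,132.96):
Base rate for G-528 is 7%.
Origin Pelesta qualifies under the Ravesta–Pelesta agreement and G-528 is covered: preferential rate 1% applies instead.
Duty = €107,132.96 × 1% = €1,071.33.
Total = €3,054.15 + €3,678.46 + €1,071.33 = €7,803.94.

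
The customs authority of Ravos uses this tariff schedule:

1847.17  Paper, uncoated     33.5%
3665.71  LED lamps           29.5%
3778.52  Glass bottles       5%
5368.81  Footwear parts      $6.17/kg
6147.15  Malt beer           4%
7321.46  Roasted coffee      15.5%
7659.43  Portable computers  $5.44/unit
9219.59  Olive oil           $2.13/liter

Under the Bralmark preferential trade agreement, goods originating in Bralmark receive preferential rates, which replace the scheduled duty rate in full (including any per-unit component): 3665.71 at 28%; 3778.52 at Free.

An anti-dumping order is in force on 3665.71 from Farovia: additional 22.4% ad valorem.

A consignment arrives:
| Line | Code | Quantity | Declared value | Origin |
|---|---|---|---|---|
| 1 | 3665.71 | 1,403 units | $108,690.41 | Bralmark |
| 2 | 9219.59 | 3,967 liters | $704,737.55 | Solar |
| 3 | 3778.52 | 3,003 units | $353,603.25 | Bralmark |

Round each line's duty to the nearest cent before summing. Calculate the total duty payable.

Line 1 (3665.71, Bralmark, 1,403 units, $108,690.41):
Base rate for 3665.71 is 29.5%.
Origin Bralmark qualifies under the Ravos–Bralmark agreement and 3665.71 is covered: preferential rate 28% applies instead.
The additional-duty order on 3665.71 targets Farovia, not Bralmark; it does not apply.
Duty = $108,690.41 × 28% = $30,433.31.
Line 2 (9219.59, Solar, 3,967 liters, $704,737.55):
Base rate for 9219.59 is $2.13/liter.
Duty = 3,967 × $2.13 = $8,449.71.
Line 3 (3778.52, Bralmark, 3,003 units, $353,603.25):
Base rate for 3778.52 is 5%.
Origin Bralmark qualifies under the Ravos–Bralmark agreement and 3778.52 is covered: preferential rate Free applies instead.
Duty = $353,603.25 × 0% = $0.00.
Total = $30,433.31 + $8,449.71 + $0.00 = $38,883.02.

$38,883.02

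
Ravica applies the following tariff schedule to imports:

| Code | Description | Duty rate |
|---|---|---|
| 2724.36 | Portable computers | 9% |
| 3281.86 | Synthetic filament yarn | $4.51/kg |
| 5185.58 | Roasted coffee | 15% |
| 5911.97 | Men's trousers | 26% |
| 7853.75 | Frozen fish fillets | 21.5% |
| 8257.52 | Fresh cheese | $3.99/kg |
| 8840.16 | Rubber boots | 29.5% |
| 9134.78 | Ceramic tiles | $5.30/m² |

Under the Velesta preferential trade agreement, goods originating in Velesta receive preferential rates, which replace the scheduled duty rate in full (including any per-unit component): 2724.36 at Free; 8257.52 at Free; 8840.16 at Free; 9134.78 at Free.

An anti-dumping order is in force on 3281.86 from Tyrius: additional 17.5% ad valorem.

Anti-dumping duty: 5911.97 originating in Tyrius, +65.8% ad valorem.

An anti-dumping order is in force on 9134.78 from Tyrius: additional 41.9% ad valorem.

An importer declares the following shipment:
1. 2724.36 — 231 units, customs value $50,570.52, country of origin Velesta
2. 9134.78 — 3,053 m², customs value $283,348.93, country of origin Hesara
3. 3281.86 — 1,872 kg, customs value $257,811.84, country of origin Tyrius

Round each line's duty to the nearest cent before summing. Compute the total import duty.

$69,740.69

Line 1 (2724.36, Velesta, 231 units, $50,570.52):
Base rate for 2724.36 is 9%.
Origin Velesta qualifies under the Ravica–Velesta agreement and 2724.36 is covered: preferential rate Free applies instead.
Duty = $50,570.52 × 0% = $0.00.
Line 2 (9134.78, Hesara, 3,053 m², $283,348.93):
Base rate for 9134.78 is $5.30/m².
9134.78 has an FTA preferential rate, but origin Hesara is not Velesta; base rate stands.
The additional-duty order on 9134.78 targets Tyrius, not Hesara; it does not apply.
Duty = 3,053 × $5.30 = $16,180.90.
Line 3 (3281.86, Tyrius, 1,872 kg, $257,811.84):
Base rate for 3281.86 is $4.51/kg.
Additional duty on 3281.86 from Tyrius: +17.5% ad valorem. Applied ad valorem rate = 17.5%.
Duty = $257,811.84 × 17.5% + 1,872 × $4.51 = $53,559.79.
Total = $0.00 + $16,180.90 + $53,559.79 = $69,740.69.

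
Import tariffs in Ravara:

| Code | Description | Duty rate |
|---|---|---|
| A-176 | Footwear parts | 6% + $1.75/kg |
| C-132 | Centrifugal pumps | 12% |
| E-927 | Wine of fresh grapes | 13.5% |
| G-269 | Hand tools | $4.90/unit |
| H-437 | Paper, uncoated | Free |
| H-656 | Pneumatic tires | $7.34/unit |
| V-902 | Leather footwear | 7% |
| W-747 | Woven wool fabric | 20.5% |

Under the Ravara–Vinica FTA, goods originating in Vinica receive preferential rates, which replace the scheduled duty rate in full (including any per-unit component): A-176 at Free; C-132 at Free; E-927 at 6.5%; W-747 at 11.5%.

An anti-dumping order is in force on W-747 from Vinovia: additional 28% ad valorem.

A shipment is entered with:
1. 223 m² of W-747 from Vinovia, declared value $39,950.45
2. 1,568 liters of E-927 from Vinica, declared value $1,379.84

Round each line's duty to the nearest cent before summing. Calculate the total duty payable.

$19,465.66

Line 1 (W-747, Vinovia, 223 m², $39,950.45):
Base rate for W-747 is 20.5%.
W-747 has an FTA preferential rate, but origin Vinovia is not Vinica; base rate stands.
Additional duty on W-747 from Vinovia: +28%. Applied ad valorem rate: 20.5% + 28% = 48.5%.
Duty = $39,950.45 × 48.5% = $19,375.97.
Line 2 (E-927, Vinica, 1,568 liters, $1,379.84):
Base rate for E-927 is 13.5%.
Origin Vinica qualifies under the Ravara–Vinica agreement and E-927 is covered: preferential rate 6.5% applies instead.
Duty = $1,379.84 × 6.5% = $89.69.
Total = $19,375.97 + $89.69 = $19,465.66.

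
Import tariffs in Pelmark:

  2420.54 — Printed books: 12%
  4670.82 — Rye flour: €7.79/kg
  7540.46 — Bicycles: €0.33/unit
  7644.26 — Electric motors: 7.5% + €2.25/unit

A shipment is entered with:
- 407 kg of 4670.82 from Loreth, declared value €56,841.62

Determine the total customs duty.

Line 1 (4670.82, Loreth, 407 kg, €56,841.62):
Base rate for 4670.82 is €7.79/kg.
Duty = 407 × €7.79 = €3,170.53.

€3,170.53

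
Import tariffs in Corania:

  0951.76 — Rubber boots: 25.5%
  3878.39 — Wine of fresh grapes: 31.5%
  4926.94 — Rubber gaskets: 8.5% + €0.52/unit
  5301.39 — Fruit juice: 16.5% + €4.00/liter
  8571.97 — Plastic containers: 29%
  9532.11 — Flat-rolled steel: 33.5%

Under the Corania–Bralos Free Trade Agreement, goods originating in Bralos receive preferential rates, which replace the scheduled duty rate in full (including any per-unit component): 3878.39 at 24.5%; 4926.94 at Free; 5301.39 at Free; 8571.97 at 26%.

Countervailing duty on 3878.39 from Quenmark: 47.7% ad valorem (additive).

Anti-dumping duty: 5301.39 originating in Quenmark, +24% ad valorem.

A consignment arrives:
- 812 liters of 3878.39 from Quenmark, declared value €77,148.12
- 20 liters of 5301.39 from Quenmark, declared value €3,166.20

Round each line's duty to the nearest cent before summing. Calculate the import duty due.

€62,463.62

Line 1 (3878.39, Quenmark, 812 liters, €77,148.12):
Base rate for 3878.39 is 31.5%.
3878.39 has an FTA preferential rate, but origin Quenmark is not Bralos; base rate stands.
Additional duty on 3878.39 from Quenmark: +47.7%. Applied ad valorem rate: 31.5% + 47.7% = 79.2%.
Duty = €77,148.12 × 79.2% = €61,101.31.
Line 2 (5301.39, Quenmark, 20 liters, €3,166.20):
Base rate for 5301.39 is 16.5% + €4.00/liter.
5301.39 has an FTA preferential rate, but origin Quenmark is not Bralos; base rate stands.
Additional duty on 5301.39 from Quenmark: +24%. Applied ad valorem rate: 16.5% + 24% = 40.5%.
Duty = €3,166.20 × 40.5% + 20 × €4.00 = €1,362.31.
Total = €61,101.31 + €1,362.31 = €62,463.62.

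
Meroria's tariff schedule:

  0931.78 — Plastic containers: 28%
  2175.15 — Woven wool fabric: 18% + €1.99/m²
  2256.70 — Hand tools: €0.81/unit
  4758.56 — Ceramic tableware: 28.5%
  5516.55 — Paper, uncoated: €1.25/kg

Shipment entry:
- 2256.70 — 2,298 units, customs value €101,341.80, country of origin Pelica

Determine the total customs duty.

Line 1 (2256.70, Pelica, 2,298 units, €101,341.80):
Base rate for 2256.70 is €0.81/unit.
Duty = 2,298 × €0.81 = €1,861.38.

€1,861.38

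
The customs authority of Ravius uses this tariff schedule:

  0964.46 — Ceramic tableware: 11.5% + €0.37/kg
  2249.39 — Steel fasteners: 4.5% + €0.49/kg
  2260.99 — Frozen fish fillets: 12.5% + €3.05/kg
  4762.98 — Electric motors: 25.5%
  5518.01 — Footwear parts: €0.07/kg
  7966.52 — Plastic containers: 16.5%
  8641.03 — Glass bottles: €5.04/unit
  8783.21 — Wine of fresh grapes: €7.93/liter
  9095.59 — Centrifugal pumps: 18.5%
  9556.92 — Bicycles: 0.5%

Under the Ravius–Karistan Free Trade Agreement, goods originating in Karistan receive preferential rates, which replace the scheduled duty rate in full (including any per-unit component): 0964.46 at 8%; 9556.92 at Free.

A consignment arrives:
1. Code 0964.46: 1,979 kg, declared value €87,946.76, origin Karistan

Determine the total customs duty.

Line 1 (0964.46, Karistan, 1,979 kg, €87,946.76):
Base rate for 0964.46 is 11.5% + €0.37/kg.
Origin Karistan qualifies under the Ravius–Karistan agreement and 0964.46 is covered: preferential rate 8% applies instead.
Duty = €87,946.76 × 8% = €7,035.74.

€7,035.74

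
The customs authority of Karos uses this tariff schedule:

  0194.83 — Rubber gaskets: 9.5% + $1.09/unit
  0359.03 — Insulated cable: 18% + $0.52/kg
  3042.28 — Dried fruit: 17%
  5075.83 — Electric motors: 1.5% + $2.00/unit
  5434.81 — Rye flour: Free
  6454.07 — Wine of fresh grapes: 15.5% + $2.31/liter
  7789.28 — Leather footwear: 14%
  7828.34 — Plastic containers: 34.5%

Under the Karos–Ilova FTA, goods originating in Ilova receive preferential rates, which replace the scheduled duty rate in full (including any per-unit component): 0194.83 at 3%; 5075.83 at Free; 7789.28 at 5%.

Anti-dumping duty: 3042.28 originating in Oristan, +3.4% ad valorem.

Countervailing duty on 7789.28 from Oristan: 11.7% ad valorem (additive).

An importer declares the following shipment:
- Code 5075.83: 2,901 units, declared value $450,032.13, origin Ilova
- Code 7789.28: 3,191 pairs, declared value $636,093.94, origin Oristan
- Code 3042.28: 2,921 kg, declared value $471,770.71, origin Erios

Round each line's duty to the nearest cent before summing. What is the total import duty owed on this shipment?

$243,677.16

Line 1 (5075.83, Ilova, 2,901 units, $450,032.13):
Base rate for 5075.83 is 1.5% + $2.00/unit.
Origin Ilova qualifies under the Karos–Ilova agreement and 5075.83 is covered: preferential rate Free applies instead.
Duty = $450,032.13 × 0% = $0.00.
Line 2 (7789.28, Oristan, 3,191 pairs, $636,093.94):
Base rate for 7789.28 is 14%.
7789.28 has an FTA preferential rate, but origin Oristan is not Ilova; base rate stands.
Additional duty on 7789.28 from Oristan: +11.7%. Applied ad valorem rate: 14% + 11.7% = 25.7%.
Duty = $636,093.94 × 25.7% = $163,476.14.
Line 3 (3042.28, Erios, 2,921 kg, $471,770.71):
Base rate for 3042.28 is 17%.
The additional-duty order on 3042.28 targets Oristan, not Erios; it does not apply.
Duty = $471,770.71 × 17% = $80,201.02.
Total = $0.00 + $163,476.14 + $80,201.02 = $243,677.16.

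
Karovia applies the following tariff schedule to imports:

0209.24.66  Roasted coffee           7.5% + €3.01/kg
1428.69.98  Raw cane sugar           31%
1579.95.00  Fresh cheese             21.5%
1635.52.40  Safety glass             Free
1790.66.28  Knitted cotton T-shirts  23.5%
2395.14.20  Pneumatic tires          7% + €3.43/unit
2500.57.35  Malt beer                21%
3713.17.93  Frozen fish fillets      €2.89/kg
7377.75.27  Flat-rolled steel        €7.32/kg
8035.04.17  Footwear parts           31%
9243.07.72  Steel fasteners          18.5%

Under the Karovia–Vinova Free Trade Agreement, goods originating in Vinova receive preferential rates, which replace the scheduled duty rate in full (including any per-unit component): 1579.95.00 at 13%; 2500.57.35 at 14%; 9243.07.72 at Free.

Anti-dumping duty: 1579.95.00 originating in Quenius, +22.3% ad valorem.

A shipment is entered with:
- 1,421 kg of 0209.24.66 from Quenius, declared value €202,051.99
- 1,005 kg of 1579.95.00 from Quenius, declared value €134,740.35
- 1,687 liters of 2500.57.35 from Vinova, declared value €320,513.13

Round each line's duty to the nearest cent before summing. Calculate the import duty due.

Line 1 (0209.24.66, Quenius, 1,421 kg, €202,051.99):
Base rate for 0209.24.66 is 7.5% + €3.01/kg.
Duty = €202,051.99 × 7.5% + 1,421 × €3.01 = €19,431.11.
Line 2 (1579.95.00, Quenius, 1,005 kg, €134,740.35):
Base rate for 1579.95.00 is 21.5%.
1579.95.00 has an FTA preferential rate, but origin Quenius is not Vinova; base rate stands.
Additional duty on 1579.95.00 from Quenius: +22.3%. Applied ad valorem rate: 21.5% + 22.3% = 43.8%.
Duty = €134,740.35 × 43.8% = €59,016.27.
Line 3 (2500.57.35, Vinova, 1,687 liters, €320,513.13):
Base rate for 2500.57.35 is 21%.
Origin Vinova qualifies under the Karovia–Vinova agreement and 2500.57.35 is covered: preferential rate 14% applies instead.
Duty = €320,513.13 × 14% = €44,871.84.
Total = €19,431.11 + €59,016.27 + €44,871.84 = €123,319.22.

€123,319.22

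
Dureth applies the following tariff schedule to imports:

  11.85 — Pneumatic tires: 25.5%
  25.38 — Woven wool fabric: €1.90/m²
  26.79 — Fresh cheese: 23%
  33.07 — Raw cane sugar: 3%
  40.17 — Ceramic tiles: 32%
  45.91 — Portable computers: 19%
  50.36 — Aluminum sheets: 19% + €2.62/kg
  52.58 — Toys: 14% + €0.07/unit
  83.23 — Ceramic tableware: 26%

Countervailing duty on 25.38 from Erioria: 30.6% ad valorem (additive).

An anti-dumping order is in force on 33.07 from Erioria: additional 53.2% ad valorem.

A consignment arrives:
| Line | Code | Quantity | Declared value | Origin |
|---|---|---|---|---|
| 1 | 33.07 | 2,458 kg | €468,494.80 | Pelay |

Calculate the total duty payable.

Line 1 (33.07, Pelay, 2,458 kg, €468,494.80):
Base rate for 33.07 is 3%.
The additional-duty order on 33.07 targets Erioria, not Pelay; it does not apply.
Duty = €468,494.80 × 3% = €14,054.84.

€14,054.84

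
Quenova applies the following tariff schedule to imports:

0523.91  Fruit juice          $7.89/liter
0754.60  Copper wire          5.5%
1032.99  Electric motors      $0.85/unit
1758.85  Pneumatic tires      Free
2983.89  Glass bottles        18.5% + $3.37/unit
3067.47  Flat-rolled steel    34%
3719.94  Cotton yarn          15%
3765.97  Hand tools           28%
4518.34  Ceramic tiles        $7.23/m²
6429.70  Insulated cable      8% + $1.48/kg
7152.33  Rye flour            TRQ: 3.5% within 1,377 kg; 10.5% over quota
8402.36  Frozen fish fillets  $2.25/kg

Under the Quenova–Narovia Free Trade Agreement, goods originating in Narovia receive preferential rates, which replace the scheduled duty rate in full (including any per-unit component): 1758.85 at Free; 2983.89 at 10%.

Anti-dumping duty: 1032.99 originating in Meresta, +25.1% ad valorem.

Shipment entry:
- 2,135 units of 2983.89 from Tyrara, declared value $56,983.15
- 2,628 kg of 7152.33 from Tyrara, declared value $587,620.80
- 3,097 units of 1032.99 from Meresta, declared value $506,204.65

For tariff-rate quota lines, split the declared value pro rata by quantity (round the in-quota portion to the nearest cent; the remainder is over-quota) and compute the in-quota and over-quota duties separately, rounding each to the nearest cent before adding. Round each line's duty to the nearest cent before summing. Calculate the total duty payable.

$187,574.03

Line 1 (2983.89, Tyrara, 2,135 units, $56,983.15):
Base rate for 2983.89 is 18.5% + $3.37/unit.
2983.89 has an FTA preferential rate, but origin Tyrara is not Narovia; base rate stands.
Duty = $56,983.15 × 18.5% + 2,135 × $3.37 = $17,736.83.
Line 2 (7152.33, Tyrara, 2,628 kg, $587,620.80):
Code 7152.33 is under a tariff-rate quota (threshold 1,377 kg). In-quota: 1,377 kg at 3.5%; over-quota: 1,251 kg at 10.5%.
Pro-rata value split: in-quota = $587,620.80 × 1,377/2,628 = $307,897.20; over-quota = $587,620.80 − $307,897.20 = $279,723.60.
In-quota duty = $307,897.20 × 3.5% = $10,776.40. Over-quota duty = $279,723.60 × 10.5% = $29,370.98.
Line duty = $10,776.40 + $29,370.98 = $40,147.38.
Line 3 (1032.99, Meresta, 3,097 units, $506,204.65):
Base rate for 1032.99 is $0.85/unit.
Additional duty on 1032.99 from Meresta: +25.1% ad valorem. Applied ad valorem rate = 25.1%.
Duty = $506,204.65 × 25.1% + 3,097 × $0.85 = $129,689.82.
Total = $17,736.83 + $40,147.38 + $129,689.82 = $187,574.03.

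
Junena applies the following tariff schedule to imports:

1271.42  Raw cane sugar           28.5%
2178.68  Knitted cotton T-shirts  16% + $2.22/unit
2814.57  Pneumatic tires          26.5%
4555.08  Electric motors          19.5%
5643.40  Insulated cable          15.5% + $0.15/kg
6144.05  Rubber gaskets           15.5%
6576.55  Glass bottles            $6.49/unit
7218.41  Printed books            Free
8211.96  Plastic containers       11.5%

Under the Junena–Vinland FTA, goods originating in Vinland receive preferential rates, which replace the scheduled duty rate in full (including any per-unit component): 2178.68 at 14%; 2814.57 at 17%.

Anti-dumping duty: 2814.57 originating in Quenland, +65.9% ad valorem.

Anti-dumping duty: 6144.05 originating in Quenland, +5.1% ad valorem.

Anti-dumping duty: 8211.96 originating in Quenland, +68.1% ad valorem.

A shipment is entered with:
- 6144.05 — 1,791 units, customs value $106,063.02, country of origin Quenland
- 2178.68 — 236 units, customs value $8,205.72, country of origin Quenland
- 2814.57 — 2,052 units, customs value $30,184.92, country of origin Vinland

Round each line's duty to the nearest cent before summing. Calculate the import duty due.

$28,817.26

Line 1 (6144.05, Quenland, 1,791 units, $106,063.02):
Base rate for 6144.05 is 15.5%.
Additional duty on 6144.05 from Quenland: +5.1%. Applied ad valorem rate: 15.5% + 5.1% = 20.6%.
Duty = $106,063.02 × 20.6% = $21,848.98.
Line 2 (2178.68, Quenland, 236 units, $8,205.72):
Base rate for 2178.68 is 16% + $2.22/unit.
2178.68 has an FTA preferential rate, but origin Quenland is not Vinland; base rate stands.
Duty = $8,205.72 × 16% + 236 × $2.22 = $1,836.84.
Line 3 (2814.57, Vinland, 2,052 units, $30,184.92):
Base rate for 2814.57 is 26.5%.
Origin Vinland qualifies under the Junena–Vinland agreement and 2814.57 is covered: preferential rate 17% applies instead.
The additional-duty order on 2814.57 targets Quenland, not Vinland; it does not apply.
Duty = $30,184.92 × 17% = $5,131.44.
Total = $21,848.98 + $1,836.84 + $5,131.44 = $28,817.26.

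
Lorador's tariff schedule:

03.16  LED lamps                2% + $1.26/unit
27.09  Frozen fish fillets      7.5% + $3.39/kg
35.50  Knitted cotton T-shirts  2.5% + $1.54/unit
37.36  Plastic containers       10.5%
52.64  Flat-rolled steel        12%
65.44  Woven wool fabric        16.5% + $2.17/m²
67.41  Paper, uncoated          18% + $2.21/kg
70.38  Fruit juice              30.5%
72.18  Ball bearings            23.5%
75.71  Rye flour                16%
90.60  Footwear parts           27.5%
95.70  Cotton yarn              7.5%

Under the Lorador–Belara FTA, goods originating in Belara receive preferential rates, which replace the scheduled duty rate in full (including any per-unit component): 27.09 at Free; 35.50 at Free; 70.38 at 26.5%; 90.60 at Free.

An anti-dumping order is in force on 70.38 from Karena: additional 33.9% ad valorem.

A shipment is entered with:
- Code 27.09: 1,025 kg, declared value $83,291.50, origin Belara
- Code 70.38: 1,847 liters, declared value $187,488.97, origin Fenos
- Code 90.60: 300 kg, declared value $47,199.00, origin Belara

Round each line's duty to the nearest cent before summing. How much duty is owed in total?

Line 1 (27.09, Belara, 1,025 kg, $83,291.50):
Base rate for 27.09 is 7.5% + $3.39/kg.
Origin Belara qualifies under the Lorador–Belara agreement and 27.09 is covered: preferential rate Free applies instead.
Duty = $83,291.50 × 0% = $0.00.
Line 2 (70.38, Fenos, 1,847 liters, $187,488.97):
Base rate for 70.38 is 30.5%.
70.38 has an FTA preferential rate, but origin Fenos is not Belara; base rate stands.
The additional-duty order on 70.38 targets Karena, not Fenos; it does not apply.
Duty = $187,488.97 × 30.5% = $57,184.14.
Line 3 (90.60, Belara, 300 kg, $47,199.00):
Base rate for 90.60 is 27.5%.
Origin Belara qualifies under the Lorador–Belara agreement and 90.60 is covered: preferential rate Free applies instead.
Duty = $47,199.00 × 0% = $0.00.
Total = $0.00 + $57,184.14 + $0.00 = $57,184.14.

$57,184.14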